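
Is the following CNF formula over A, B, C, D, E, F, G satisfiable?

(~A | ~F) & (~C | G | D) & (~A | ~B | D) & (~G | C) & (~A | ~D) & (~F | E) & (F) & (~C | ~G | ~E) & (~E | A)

(F) alone gives F = 1.
(~A) alone gives A = 0.
(E) alone gives E = 1.
Now (~E) is unsatisfied and unit — conflict.
No assignment satisfies every clause.

Unsatisfiable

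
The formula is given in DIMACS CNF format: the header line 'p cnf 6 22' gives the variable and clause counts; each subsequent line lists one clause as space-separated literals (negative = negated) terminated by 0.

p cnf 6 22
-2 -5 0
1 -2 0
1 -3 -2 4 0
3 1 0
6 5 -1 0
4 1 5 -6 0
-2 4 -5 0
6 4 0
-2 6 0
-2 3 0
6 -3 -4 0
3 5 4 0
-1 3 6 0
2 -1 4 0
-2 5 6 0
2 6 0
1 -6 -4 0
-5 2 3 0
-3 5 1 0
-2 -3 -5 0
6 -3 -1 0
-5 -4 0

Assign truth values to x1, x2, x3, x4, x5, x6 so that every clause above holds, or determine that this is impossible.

x1 ↦ True; x2 ↦ False; x3 ↦ True; x4 ↦ True; x5 ↦ False; x6 ↦ True

Branch on x2: set x2 = False.
The clause (x6) is unit, so x6 = True.
Branch on x3: set x3 = True.
Branch on x1: set x1 = True.
The clause (x4) is unit, so x4 = True.
The clause (¬x5) is unit, so x5 = False.
All clauses are satisfied.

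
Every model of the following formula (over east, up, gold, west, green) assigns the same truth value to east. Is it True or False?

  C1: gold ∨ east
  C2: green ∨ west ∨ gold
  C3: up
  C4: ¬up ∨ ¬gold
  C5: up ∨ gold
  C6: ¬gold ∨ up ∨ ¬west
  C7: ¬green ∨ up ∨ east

Suppose east = False.
The clause (gold) is unit, so gold = True.
The clause (up) is unit, so up = True.
Now (¬up) is unsatisfied and unit — conflict.
So every satisfying assignment has east = True.

True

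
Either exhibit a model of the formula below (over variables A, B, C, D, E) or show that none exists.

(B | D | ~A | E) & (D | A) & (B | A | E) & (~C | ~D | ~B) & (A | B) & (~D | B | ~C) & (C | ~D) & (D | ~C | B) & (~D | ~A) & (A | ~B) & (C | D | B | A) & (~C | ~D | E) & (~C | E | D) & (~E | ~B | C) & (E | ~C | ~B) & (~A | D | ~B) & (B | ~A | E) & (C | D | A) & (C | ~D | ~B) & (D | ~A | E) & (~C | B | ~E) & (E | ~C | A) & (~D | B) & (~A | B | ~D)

Try D = 0.
From the singleton clause (A), A = 1.
From the singleton clause (~B), B = 0.
From the singleton clause (E), E = 1.
From the singleton clause (~C), C = 0.
This assignment satisfies each clause.

A=1, B=0, C=0, D=0, E=1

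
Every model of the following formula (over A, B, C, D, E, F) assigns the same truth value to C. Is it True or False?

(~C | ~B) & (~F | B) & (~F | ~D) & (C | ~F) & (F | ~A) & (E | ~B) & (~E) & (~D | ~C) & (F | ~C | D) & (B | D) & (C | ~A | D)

False

Suppose C = 1.
(~B) alone gives B = 0.
(~F) alone gives F = 0.
(~A) alone gives A = 0.
(~E) alone gives E = 0.
(~D) alone gives D = 0.
But (D) is also a unit clause — contradiction.
So every satisfying assignment has C = False.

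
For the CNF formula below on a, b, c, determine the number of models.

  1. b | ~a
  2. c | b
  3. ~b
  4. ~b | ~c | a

There are 2^3 = 8 truth assignments over (a, b, c).
Split on c. With c = 1, the clauses containing c are satisfied and ~c drops from the rest; 1 of the 2^2 = 4 assignments to the other variables satisfy what remains.
With c = 0, by the same count on the reduced clause set, 0 assignments work.
Total: 1 + 0 = 1.

1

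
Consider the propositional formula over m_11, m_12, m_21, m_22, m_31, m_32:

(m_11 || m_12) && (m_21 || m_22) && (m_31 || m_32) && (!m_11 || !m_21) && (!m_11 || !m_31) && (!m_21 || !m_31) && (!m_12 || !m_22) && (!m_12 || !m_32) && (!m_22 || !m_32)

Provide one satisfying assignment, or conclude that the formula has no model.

Case m_11 = true:
(!m_21) alone gives m_21 = false.
(m_22) alone gives m_22 = true.
(!m_31) alone gives m_31 = false.
(m_32) alone gives m_32 = true.
Now (!m_32) is unsatisfied and unit — conflict.
So m_11 must be the other value — set m_11 = false.
(m_12) alone gives m_12 = true.
(!m_22) alone gives m_22 = false.
(m_21) alone gives m_21 = true.
(!m_31) alone gives m_31 = false.
(m_32) alone gives m_32 = true.
Now (!m_32) is unsatisfied and unit — conflict.
Both values of m_11 lead to a conflict.

UNSATISFIABLE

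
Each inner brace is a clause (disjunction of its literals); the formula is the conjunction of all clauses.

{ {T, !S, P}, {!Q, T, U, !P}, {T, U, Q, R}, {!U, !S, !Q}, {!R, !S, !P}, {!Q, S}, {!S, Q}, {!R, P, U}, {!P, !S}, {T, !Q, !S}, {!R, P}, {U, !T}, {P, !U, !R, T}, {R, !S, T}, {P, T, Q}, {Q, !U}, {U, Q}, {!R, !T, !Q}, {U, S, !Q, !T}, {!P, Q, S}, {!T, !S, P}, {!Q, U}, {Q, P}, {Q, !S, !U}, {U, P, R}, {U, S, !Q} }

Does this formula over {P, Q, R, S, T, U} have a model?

No

Try Q = false.
Unit clause (!S) forces S = false.
Unit clause (!U) forces U = false.
Now (U) is unsatisfied and unit — conflict.
Backtrack on Q: now try Q = true.
Unit clause (S) forces S = true.
Unit clause (!U) forces U = false.
Now (U) is unsatisfied and unit — conflict.
Either choice for Q ends in contradiction.
No assignment satisfies every clause.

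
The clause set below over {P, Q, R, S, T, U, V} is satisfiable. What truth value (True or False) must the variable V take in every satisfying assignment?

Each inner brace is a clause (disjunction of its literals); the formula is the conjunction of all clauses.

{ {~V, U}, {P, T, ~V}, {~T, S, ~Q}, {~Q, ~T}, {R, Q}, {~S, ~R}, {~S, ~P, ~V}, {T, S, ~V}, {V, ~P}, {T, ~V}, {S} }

False

Suppose V = 1.
From the singleton clause (U), U = 1.
From the singleton clause (T), T = 1.
From the singleton clause (~Q), Q = 0.
From the singleton clause (R), R = 1.
From the singleton clause (~S), S = 0.
But (S) is also a unit clause — contradiction.
So every satisfying assignment has V = False.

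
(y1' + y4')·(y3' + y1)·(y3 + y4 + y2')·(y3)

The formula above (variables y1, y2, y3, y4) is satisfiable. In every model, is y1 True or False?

Suppose y1 = 0.
From the singleton clause (y3'), y3 = 0.
But (y3) is also a unit clause — contradiction.
So every satisfying assignment has y1 = True.

True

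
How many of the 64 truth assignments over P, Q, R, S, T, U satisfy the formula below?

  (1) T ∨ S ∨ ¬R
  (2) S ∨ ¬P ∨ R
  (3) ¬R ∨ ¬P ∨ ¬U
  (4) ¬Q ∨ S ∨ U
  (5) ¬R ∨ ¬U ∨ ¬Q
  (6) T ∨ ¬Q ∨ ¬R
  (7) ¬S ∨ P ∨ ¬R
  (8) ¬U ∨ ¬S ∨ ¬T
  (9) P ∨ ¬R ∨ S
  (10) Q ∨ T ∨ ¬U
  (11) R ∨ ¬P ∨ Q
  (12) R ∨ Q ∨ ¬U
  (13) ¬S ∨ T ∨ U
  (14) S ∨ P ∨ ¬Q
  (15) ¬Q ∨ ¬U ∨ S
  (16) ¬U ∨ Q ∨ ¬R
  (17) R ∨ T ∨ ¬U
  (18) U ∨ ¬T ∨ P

5

There are 2^6 = 64 truth assignments over (P, Q, R, S, T, U).
Split on U. With U = True, the clauses containing U are satisfied and ¬U drops from the rest; 0 of the 2^5 = 32 assignments to the other variables satisfy what remains.
With U = False, by the same count on the reduced clause set, 5 assignments work.
Total: 0 + 5 = 5.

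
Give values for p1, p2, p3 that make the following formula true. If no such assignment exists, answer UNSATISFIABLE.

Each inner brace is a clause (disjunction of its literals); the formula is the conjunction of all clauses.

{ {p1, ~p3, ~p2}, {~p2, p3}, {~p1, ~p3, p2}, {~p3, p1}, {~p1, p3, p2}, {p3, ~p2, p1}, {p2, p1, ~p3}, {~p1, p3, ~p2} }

p1=0; p2=0; p3=0

Try p2 = 0.
Try p1 = 0.
(~p3) alone gives p3 = 0.
Every clause now holds.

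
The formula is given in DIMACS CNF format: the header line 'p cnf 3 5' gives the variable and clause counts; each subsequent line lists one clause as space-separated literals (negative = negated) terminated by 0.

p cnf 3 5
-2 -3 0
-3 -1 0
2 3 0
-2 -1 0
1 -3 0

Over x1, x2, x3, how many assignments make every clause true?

There are 2^3 = 8 truth assignments over (x1, x2, x3).
Check each against the 5 clauses (columns in the order x1, x2, x3):
  F F F  ✗ fails (x2 ∨ x3)
  F F T  ✗ fails (x1 ∨ ¬x3)
  F T F  ✓ satisfies all
  F T T  ✗ fails (¬x2 ∨ ¬x3)
  T F F  ✗ fails (x2 ∨ x3)
  T F T  ✗ fails (¬x3 ∨ ¬x1)
  T T F  ✗ fails (¬x2 ∨ ¬x1)
  T T T  ✗ fails (¬x2 ∨ ¬x3)
1 of the 8 rows is a model.

1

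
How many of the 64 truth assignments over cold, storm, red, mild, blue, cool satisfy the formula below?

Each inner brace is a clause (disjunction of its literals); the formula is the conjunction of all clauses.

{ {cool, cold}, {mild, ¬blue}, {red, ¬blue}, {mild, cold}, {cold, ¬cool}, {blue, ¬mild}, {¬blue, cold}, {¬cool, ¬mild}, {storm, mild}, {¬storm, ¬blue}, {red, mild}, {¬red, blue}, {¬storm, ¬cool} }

1

There are 2^6 = 64 truth assignments over (cold, storm, red, mild, blue, cool).
Split on cool. With cool = True, the clauses containing cool are satisfied and ¬cool drops from the rest; 0 of the 2^5 = 32 assignments to the other variables satisfy what remains.
With cool = False, by the same count on the reduced clause set, 1 assignment works.
(One model: cold=T, storm=F, red=T, mild=T, blue=T, cool=F.)
Total: 0 + 1 = 1.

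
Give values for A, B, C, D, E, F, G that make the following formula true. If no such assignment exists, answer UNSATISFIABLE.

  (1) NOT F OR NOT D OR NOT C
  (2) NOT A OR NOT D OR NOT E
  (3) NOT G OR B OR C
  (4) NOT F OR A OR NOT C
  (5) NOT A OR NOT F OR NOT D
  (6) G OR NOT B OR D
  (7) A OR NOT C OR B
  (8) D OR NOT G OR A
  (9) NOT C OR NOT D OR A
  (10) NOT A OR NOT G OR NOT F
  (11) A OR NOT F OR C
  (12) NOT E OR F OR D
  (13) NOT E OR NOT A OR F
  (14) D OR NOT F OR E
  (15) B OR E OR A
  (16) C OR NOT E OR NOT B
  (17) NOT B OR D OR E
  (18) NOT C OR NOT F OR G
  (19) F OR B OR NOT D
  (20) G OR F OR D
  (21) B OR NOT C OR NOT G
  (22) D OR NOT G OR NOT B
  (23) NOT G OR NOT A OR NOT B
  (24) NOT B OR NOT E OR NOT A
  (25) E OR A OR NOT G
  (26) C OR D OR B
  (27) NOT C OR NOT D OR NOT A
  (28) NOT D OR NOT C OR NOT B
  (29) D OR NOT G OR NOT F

Suppose F = false.
Suppose E = false.
Suppose B = true.
From the singleton clause (D), D = true.
From the singleton clause (NOT C), C = false.
Suppose G = false.
Every clause is now satisfied; A is unconstrained.

A=true,  B=true,  C=false,  D=true,  E=false,  F=false,  G=false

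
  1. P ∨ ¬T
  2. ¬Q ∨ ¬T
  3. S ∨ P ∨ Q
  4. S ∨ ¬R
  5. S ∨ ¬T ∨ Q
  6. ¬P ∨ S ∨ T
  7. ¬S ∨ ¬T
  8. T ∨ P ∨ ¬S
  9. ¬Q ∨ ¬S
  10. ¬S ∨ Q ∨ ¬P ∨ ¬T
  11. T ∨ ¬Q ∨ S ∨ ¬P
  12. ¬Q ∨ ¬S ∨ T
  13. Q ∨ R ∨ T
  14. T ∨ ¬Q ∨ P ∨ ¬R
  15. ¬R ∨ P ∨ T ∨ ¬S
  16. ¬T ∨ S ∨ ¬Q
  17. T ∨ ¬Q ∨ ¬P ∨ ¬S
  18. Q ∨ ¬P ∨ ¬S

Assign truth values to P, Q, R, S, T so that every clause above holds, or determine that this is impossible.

Suppose P = False.
The clause (¬T) is unit, so T = False.
The clause (¬S) is unit, so S = False.
The clause (Q) is unit, so Q = True.
The clause (¬R) is unit, so R = False.
This assignment satisfies each clause.

P: False; Q: True; R: False; S: False; T: False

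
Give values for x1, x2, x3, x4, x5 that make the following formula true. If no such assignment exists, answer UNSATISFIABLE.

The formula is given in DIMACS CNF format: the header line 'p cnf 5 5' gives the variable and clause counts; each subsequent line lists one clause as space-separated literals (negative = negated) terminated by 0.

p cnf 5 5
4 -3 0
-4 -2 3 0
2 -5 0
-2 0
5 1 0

x1 ↦ True, x2 ↦ False, x3 ↦ False, x4 ↦ False, x5 ↦ False

From the singleton clause (¬x2), x2 = False.
From the singleton clause (¬x5), x5 = False.
From the singleton clause (x1), x1 = True.
Branch on x4: set x4 = False.
From the singleton clause (¬x3), x3 = False.
All clauses are satisfied.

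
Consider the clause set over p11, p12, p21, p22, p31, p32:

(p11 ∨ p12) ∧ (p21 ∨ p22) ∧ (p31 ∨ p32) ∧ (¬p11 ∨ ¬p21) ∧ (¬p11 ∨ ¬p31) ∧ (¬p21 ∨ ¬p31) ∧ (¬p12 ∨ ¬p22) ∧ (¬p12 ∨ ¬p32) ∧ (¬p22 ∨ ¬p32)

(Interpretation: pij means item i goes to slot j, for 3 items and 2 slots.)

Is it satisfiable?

Unsatisfiable

Try p11 = True.
The clause (¬p21) is unit, so p21 = False.
The clause (p22) is unit, so p22 = True.
The clause (¬p31) is unit, so p31 = False.
The clause (p32) is unit, so p32 = True.
But (¬p32) is also a unit clause — contradiction.
Undo p11 and try p11 = False.
The clause (p12) is unit, so p12 = True.
The clause (¬p22) is unit, so p22 = False.
The clause (p21) is unit, so p21 = True.
The clause (¬p31) is unit, so p31 = False.
The clause (p32) is unit, so p32 = True.
But (¬p32) is also a unit clause — contradiction.
Either choice for p11 ends in contradiction.
No assignment satisfies every clause.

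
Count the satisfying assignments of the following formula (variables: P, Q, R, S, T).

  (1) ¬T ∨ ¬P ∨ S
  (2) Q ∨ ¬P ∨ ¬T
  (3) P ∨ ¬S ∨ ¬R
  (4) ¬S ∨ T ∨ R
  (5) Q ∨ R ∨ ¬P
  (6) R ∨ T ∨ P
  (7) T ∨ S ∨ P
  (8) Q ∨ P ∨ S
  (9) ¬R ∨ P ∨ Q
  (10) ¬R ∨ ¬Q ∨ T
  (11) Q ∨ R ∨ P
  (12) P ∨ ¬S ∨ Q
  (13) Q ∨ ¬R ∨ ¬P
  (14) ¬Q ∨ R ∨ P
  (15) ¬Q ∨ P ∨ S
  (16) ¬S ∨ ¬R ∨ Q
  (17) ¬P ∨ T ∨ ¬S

There are 2^5 = 32 truth assignments over (P, Q, R, S, T).
Split on Q. With Q = True, the clauses containing Q are satisfied and ¬Q drops from the rest; 3 of the 2^4 = 16 assignments to the other variables satisfy what remains.
With Q = False, by the same count on the reduced clause set, 0 assignments work.
(One model: P=T, Q=T, R=F, S=F, T=F.)
Total: 3 + 0 = 3.

3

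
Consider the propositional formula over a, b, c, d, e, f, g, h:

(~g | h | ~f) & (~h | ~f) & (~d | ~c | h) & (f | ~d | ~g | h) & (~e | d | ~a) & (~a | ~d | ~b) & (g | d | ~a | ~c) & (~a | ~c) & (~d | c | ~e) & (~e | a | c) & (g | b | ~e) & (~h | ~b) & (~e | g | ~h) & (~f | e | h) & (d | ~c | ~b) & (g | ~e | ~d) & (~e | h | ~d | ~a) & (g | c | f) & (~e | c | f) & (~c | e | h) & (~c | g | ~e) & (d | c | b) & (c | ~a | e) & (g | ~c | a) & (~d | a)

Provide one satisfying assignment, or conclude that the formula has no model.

a ↦ 0,  b ↦ 0,  c ↦ 1,  d ↦ 0,  e ↦ 1,  f ↦ 0,  g ↦ 1,  h ↦ 0

Try h = 0.
Try g = 1.
(~f) alone gives f = 0.
(~d) alone gives d = 0.
Try e = 1.
(~a) alone gives a = 0.
(c) alone gives c = 1.
(~b) alone gives b = 0.
This assignment satisfies each clause.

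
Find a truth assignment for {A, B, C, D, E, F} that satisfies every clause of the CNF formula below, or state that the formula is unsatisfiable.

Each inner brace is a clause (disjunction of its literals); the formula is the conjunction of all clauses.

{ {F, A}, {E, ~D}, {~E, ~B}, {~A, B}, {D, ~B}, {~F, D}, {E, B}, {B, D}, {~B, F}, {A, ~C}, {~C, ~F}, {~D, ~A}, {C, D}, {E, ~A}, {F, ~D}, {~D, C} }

UNSATISFIABLE

Case F = 1:
From the singleton clause (D), D = 1.
From the singleton clause (E), E = 1.
From the singleton clause (~B), B = 0.
From the singleton clause (~A), A = 0.
From the singleton clause (~C), C = 0.
That conflicts with the unit clause (C).
So F must be the other value — set F = 0.
From the singleton clause (A), A = 1.
From the singleton clause (B), B = 1.
That conflicts with the unit clause (~B).
Both values of F lead to a conflict.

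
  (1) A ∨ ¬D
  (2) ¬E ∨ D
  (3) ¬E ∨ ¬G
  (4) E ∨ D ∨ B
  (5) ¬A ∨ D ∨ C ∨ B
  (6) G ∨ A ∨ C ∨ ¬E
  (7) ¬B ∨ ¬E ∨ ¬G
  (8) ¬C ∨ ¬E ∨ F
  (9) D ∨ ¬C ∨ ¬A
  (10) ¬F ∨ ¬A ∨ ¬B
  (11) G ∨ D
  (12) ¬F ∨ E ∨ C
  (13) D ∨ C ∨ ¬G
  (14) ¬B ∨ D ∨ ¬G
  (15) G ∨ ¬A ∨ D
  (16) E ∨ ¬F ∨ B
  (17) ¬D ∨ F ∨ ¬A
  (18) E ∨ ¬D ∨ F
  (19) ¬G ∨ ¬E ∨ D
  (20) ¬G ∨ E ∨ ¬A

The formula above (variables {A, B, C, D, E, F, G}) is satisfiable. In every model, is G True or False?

False

Suppose G = True.
(¬E) alone gives E = False.
(¬A) alone gives A = False.
(¬D) alone gives D = False.
(B) alone gives B = True.
Now (¬B) is unsatisfied and unit — conflict.
So every satisfying assignment has G = False.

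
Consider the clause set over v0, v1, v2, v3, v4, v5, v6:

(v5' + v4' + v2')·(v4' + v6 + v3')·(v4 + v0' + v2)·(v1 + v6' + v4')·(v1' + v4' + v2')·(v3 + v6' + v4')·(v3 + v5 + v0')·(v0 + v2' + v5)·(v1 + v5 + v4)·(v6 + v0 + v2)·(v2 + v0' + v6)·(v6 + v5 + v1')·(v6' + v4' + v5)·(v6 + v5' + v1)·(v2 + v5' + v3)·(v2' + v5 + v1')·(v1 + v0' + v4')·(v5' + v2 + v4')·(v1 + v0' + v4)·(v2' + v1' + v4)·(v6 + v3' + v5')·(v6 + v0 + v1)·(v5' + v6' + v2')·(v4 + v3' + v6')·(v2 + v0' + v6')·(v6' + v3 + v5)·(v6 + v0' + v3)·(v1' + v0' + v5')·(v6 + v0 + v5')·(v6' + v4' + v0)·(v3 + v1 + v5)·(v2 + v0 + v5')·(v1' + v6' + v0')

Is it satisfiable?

Unsatisfiable

Try v5 = 0.
Try v3 = 1.
Try v4 = 0.
From the singleton clause (v1), v1 = 1.
From the singleton clause (v6), v6 = 1.
But (v6') is also a unit clause — contradiction.
That branch fails; take v4 = 1 instead.
From the singleton clause (v6), v6 = 1.
But (v6') is also a unit clause — contradiction.
Both values of v4 lead to a conflict.
That branch fails; take v3 = 0 instead.
From the singleton clause (v0'), v0 = 0.
From the singleton clause (v2'), v2 = 0.
From the singleton clause (v6), v6 = 1.
But (v6') is also a unit clause — contradiction.
Both values of v3 lead to a conflict.
That branch fails; take v5 = 1 instead.
Try v4 = 0.
Try v0 = 0.
From the singleton clause (v6), v6 = 1.
From the singleton clause (v2'), v2 = 0.
But (v2) is also a unit clause — contradiction.
That branch fails; take v0 = 1 instead.
From the singleton clause (v2), v2 = 1.
From the singleton clause (v1), v1 = 1.
But (v1') is also a unit clause — contradiction.
Both values of v0 lead to a conflict.
That branch fails; take v4 = 1 instead.
From the singleton clause (v2'), v2 = 0.
But (v2) is also a unit clause — contradiction.
Both values of v4 lead to a conflict.
Both values of v5 lead to a conflict.
No assignment satisfies every clause.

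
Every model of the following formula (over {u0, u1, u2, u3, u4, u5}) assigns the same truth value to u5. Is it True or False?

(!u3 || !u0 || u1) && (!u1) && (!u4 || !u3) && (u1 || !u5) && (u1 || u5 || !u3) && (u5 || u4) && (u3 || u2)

False

Suppose u5 = true.
Unit clause (!u1) forces u1 = false.
But (u1) is also a unit clause — contradiction.
So every satisfying assignment has u5 = False.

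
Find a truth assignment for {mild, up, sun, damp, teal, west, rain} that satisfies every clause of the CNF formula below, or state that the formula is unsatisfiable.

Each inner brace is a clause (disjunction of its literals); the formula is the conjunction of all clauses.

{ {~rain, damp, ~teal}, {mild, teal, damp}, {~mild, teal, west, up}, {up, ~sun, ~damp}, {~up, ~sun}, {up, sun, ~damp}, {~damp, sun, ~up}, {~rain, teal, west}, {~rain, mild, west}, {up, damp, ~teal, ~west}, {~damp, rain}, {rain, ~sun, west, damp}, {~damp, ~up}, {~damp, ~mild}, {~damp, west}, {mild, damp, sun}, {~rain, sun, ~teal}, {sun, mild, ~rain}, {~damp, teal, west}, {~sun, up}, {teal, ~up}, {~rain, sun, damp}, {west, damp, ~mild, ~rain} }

mild: 1, up: 1, sun: 0, damp: 0, teal: 1, west: 1, rain: 0

Case up = 1:
(~sun) alone gives sun = 0.
(~damp) alone gives damp = 0.
(mild) alone gives mild = 1.
(teal) alone gives teal = 1.
(~rain) alone gives rain = 0.
All clauses hold; west can take either value.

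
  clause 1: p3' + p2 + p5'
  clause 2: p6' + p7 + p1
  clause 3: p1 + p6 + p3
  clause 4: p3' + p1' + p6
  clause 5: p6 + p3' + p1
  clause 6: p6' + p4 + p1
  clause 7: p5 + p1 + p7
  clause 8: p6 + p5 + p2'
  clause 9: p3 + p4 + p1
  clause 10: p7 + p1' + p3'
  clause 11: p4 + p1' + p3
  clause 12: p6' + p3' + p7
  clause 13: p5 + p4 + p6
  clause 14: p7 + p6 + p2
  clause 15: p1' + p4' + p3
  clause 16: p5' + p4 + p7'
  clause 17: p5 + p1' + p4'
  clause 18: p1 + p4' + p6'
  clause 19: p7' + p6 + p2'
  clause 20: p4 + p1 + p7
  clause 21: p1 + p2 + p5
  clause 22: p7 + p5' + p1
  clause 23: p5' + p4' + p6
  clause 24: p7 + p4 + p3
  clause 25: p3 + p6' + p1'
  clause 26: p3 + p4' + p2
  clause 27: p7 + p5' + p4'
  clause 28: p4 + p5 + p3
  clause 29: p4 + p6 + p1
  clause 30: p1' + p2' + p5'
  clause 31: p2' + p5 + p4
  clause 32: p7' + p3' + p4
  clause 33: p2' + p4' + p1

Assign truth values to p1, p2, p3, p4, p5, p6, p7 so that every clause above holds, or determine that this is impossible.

UNSATISFIABLE

Branch on p3: set p3 = 0.
Branch on p1: set p1 = 1.
The clause (p4) is unit, so p4 = 1.
Now (p4') is unsatisfied and unit — conflict.
That branch fails; take p1 = 0 instead.
The clause (p6) is unit, so p6 = 1.
The clause (p7) is unit, so p7 = 1.
The clause (p4) is unit, so p4 = 1.
Now (p4') is unsatisfied and unit — conflict.
Either choice for p1 ends in contradiction.
That branch fails; take p3 = 1 instead.
Branch on p2: set p2 = 1.
Branch on p1: set p1 = 0.
The clause (p6) is unit, so p6 = 1.
The clause (p7) is unit, so p7 = 1.
The clause (p4) is unit, so p4 = 1.
Now (p4') is unsatisfied and unit — conflict.
That branch fails; take p1 = 1 instead.
The clause (p6) is unit, so p6 = 1.
The clause (p7) is unit, so p7 = 1.
The clause (p5') is unit, so p5 = 0.
The clause (p4') is unit, so p4 = 0.
Now (p4) is unsatisfied and unit — conflict.
Either choice for p1 ends in contradiction.
That branch fails; take p2 = 0 instead.
The clause (p5') is unit, so p5 = 0.
The clause (p1) is unit, so p1 = 1.
The clause (p6) is unit, so p6 = 1.
The clause (p7) is unit, so p7 = 1.
The clause (p4') is unit, so p4 = 0.
Now (p4) is unsatisfied and unit — conflict.
Either choice for p2 ends in contradiction.
Either choice for p3 ends in contradiction.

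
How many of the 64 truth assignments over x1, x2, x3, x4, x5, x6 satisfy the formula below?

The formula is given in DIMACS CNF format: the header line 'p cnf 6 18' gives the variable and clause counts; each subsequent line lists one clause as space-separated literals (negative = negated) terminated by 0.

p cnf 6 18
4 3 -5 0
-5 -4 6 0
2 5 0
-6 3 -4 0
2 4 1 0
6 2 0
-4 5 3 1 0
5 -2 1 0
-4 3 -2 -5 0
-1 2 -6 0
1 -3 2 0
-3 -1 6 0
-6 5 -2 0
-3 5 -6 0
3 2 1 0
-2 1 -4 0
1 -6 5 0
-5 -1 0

4

There are 2^6 = 64 truth assignments over (x1, x2, x3, x4, x5, x6).
Split on x3. With x3 = True, the clauses containing x3 are satisfied and ¬x3 drops from the rest; 2 of the 2^5 = 32 assignments to the other variables satisfy what remains.
With x3 = False, by the same count on the reduced clause set, 2 assignments work.
(One model: x1=F, x2=T, x3=T, x4=F, x5=T, x6=F.)
Total: 2 + 2 = 4.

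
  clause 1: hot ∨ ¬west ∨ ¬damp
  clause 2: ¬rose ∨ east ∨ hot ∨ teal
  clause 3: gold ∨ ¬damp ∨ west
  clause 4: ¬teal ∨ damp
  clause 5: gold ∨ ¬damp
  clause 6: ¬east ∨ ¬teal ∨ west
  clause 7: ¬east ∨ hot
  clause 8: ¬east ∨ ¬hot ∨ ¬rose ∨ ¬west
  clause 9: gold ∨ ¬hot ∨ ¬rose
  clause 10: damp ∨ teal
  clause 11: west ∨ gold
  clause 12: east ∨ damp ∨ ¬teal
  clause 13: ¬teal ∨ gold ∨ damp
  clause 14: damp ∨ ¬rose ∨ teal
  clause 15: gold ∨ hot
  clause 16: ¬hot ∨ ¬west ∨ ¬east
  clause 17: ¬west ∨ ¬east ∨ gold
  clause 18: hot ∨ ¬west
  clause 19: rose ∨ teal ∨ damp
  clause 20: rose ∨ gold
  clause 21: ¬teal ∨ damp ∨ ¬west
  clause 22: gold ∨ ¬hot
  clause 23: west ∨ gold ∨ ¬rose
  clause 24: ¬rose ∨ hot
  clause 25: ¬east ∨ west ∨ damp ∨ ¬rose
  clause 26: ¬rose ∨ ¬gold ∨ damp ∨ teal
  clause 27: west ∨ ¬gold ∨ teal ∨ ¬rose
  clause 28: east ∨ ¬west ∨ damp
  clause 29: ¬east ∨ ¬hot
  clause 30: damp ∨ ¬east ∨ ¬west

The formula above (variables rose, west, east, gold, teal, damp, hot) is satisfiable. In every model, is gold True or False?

True

Suppose gold = False.
From the singleton clause (¬damp), damp = False.
From the singleton clause (¬teal), teal = False.
But (teal) is also a unit clause — contradiction.
So every satisfying assignment has gold = True.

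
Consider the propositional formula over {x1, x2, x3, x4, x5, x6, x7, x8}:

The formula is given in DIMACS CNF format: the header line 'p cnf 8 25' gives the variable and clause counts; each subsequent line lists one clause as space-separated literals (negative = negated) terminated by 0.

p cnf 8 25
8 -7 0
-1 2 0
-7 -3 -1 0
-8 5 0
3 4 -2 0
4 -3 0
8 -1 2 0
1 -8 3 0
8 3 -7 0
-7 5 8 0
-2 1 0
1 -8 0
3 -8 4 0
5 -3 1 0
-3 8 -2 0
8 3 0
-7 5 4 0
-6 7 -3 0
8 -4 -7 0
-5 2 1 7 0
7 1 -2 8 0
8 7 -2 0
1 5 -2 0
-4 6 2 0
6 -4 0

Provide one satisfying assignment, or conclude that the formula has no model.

Try x8 = True.
Unit clause (x5) forces x5 = True.
Unit clause (x1) forces x1 = True.
Unit clause (x2) forces x2 = True.
Try x7 = True.
Unit clause (¬x3) forces x3 = False.
Unit clause (x4) forces x4 = True.
Unit clause (x6) forces x6 = True.
Every clause now holds.

x1: True; x2: True; x3: False; x4: True; x5: True; x6: True; x7: True; x8: True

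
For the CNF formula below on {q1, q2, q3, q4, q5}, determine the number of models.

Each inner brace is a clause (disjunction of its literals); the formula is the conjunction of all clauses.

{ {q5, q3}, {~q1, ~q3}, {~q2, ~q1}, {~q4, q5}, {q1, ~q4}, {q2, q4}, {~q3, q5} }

3

There are 2^5 = 32 truth assignments over (q1, q2, q3, q4, q5).
Split on q3. With q3 = 1, the clauses containing q3 are satisfied and ~q3 drops from the rest; 1 of the 2^4 = 16 assignments to the other variables satisfy what remains.
With q3 = 0, by the same count on the reduced clause set, 2 assignments work.
Total: 1 + 2 = 3.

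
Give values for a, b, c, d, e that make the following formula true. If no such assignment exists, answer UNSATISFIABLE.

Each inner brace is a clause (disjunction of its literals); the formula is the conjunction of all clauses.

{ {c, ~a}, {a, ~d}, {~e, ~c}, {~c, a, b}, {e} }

(e) alone gives e = 1.
(~c) alone gives c = 0.
(~a) alone gives a = 0.
(~d) alone gives d = 0.
All clauses hold; b can take either value.

a=0; b=1; c=0; d=0; e=1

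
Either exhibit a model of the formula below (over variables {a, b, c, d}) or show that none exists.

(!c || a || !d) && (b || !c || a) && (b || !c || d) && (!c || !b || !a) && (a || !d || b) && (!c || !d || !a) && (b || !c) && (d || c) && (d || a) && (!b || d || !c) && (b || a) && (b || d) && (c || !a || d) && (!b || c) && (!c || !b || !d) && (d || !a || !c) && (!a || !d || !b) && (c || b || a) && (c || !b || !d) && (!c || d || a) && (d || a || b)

a=true, b=false, c=false, d=true

Case b = false:
The clause (!c) is unit, so c = false.
The clause (d) is unit, so d = true.
The clause (a) is unit, so a = true.
All clauses are satisfied.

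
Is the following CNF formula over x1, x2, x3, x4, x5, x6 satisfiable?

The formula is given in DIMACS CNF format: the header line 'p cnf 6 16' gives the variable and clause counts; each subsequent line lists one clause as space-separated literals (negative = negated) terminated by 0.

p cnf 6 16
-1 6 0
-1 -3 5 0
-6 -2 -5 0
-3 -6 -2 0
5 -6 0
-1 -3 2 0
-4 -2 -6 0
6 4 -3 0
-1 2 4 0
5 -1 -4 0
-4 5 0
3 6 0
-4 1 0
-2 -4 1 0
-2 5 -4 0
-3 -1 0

Satisfiable

Branch on x1: set x1 = False.
(¬x4) alone gives x4 = False.
Branch on x5: set x5 = True.
Branch on x6: set x6 = True.
(¬x2) alone gives x2 = False.
No clause remains; x3 is free.
A satisfying assignment: x1: False; x2: False; x3: True; x4: False; x5: True; x6: True.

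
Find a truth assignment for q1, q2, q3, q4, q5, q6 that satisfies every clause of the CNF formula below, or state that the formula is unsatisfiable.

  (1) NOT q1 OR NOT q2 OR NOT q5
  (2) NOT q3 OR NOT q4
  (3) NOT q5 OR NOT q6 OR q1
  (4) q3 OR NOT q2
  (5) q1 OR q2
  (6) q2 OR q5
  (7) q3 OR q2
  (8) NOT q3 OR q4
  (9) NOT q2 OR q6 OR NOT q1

Suppose q3 = false.
Unit clause (NOT q2) forces q2 = false.
That conflicts with the unit clause (q2).
That branch fails; take q3 = true instead.
Unit clause (NOT q4) forces q4 = false.
That conflicts with the unit clause (q4).
Both values of q3 lead to a conflict.

UNSATISFIABLE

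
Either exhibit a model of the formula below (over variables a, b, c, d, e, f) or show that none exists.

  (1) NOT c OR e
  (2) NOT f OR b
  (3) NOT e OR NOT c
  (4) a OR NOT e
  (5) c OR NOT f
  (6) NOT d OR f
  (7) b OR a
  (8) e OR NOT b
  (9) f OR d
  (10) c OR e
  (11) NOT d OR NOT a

Case c = false:
(NOT f) alone gives f = false.
(NOT d) alone gives d = false.
But (d) is also a unit clause — contradiction.
So c must be the other value — set c = true.
(e) alone gives e = true.
But (NOT e) is also a unit clause — contradiction.
Either choice for c ends in contradiction.

UNSATISFIABLE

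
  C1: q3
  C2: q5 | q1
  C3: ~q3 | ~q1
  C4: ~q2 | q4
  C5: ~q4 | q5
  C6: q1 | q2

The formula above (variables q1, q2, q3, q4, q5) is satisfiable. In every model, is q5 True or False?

True

Suppose q5 = 0.
Unit clause (q3) forces q3 = 1.
Unit clause (q1) forces q1 = 1.
That conflicts with the unit clause (~q1).
So every satisfying assignment has q5 = True.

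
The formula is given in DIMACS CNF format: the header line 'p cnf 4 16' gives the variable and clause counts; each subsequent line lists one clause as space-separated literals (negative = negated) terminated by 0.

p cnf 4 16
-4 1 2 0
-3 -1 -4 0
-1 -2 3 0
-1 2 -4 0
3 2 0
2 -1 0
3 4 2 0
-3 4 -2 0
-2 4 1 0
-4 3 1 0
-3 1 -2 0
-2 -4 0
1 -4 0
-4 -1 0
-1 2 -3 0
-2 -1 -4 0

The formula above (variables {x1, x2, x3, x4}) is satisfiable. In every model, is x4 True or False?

False

Suppose x4 = True.
From the singleton clause (¬x2), x2 = False.
From the singleton clause (x1), x1 = True.
Now (¬x1) is unsatisfied and unit — conflict.
So every satisfying assignment has x4 = False.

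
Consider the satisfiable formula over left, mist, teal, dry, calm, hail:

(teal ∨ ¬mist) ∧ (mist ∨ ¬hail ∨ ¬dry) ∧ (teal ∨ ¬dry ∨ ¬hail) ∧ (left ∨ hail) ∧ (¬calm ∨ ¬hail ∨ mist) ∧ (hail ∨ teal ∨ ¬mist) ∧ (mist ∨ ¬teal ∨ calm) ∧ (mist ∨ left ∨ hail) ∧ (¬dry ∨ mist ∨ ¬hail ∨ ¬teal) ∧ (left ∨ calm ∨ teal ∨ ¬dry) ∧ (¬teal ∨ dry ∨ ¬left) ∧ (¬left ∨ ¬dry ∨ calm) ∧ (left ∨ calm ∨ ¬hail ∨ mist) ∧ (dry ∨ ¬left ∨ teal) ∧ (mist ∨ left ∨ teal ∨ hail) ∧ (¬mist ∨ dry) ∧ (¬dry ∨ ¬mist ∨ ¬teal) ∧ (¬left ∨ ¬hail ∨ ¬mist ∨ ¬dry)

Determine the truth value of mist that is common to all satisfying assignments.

False

Suppose mist = True.
From the singleton clause (teal), teal = True.
From the singleton clause (dry), dry = True.
Now (¬dry) is unsatisfied and unit — conflict.
So every satisfying assignment has mist = False.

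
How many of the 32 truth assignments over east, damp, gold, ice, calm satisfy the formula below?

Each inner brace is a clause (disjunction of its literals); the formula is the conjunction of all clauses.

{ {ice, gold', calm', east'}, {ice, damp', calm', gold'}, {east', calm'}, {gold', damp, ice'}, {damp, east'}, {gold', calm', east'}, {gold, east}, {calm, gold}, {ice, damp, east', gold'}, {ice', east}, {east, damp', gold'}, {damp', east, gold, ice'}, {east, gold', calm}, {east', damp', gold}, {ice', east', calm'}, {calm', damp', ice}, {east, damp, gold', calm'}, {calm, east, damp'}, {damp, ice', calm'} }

2

There are 2^5 = 32 truth assignments over (east, damp, gold, ice, calm).
Split on gold. With gold = 1, the clauses containing gold are satisfied and gold' drops from the rest; 2 of the 2^4 = 16 assignments to the other variables satisfy what remains.
With gold = 0, by the same count on the reduced clause set, 0 assignments work.
(One model: east=T, damp=T, gold=T, ice=F, calm=F.)
Total: 2 + 0 = 2.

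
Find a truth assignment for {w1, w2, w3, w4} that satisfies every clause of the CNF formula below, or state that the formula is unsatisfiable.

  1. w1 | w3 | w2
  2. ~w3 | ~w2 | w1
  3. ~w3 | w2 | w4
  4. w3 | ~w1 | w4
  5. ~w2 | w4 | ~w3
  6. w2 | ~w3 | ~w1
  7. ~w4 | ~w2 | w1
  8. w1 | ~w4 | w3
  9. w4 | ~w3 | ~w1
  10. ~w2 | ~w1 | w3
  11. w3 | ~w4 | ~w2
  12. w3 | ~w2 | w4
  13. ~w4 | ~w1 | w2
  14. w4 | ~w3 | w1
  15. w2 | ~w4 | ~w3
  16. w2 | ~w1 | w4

Branch on w1: set w1 = 1.
Branch on w3: set w3 = 1.
Unit clause (w2) forces w2 = 1.
Unit clause (w4) forces w4 = 1.
This assignment satisfies each clause.

w1=1, w2=1, w3=1, w4=1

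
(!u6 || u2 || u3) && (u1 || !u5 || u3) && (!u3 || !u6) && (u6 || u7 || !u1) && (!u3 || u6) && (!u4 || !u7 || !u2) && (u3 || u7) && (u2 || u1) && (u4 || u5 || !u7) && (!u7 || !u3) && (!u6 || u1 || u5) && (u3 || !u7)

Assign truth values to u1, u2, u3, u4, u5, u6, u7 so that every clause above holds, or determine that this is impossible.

UNSATISFIABLE

Case u3 = false:
Unit clause (u7) forces u7 = true.
That conflicts with the unit clause (!u7).
That branch fails; take u3 = true instead.
Unit clause (!u6) forces u6 = false.
That conflicts with the unit clause (u6).
Either choice for u3 ends in contradiction.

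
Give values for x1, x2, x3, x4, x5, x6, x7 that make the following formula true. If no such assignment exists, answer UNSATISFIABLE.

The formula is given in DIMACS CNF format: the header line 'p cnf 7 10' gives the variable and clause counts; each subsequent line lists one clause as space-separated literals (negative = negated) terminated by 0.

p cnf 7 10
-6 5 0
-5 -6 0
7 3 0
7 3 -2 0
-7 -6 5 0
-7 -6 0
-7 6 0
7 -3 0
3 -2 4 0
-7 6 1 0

Branch on x6: set x6 = False.
(¬x7) alone gives x7 = False.
(x3) alone gives x3 = True.
Now (¬x3) is unsatisfied and unit — conflict.
So x6 must be the other value — set x6 = True.
(x5) alone gives x5 = True.
Now (¬x5) is unsatisfied and unit — conflict.
Neither x6 = True nor x6 = False works.

UNSATISFIABLE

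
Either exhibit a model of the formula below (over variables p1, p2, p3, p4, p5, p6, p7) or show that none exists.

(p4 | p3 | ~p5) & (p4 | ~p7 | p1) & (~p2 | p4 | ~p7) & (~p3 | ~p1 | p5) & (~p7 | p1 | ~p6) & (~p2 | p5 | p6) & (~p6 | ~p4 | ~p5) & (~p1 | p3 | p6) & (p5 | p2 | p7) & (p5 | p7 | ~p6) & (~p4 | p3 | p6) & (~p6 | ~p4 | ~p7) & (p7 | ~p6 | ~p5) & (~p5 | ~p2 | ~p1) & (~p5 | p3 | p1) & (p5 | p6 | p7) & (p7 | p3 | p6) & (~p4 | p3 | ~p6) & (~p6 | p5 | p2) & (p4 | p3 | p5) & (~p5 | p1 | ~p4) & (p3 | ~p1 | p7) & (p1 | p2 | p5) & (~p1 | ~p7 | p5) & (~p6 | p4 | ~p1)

p1=1,  p2=0,  p3=1,  p4=0,  p5=1,  p6=0,  p7=1

Branch on p4: set p4 = 0.
Branch on p3: set p3 = 1.
Branch on p7: set p7 = 1.
(p1) alone gives p1 = 1.
(~p2) alone gives p2 = 0.
(p5) alone gives p5 = 1.
(~p6) alone gives p6 = 0.
Every clause now holds.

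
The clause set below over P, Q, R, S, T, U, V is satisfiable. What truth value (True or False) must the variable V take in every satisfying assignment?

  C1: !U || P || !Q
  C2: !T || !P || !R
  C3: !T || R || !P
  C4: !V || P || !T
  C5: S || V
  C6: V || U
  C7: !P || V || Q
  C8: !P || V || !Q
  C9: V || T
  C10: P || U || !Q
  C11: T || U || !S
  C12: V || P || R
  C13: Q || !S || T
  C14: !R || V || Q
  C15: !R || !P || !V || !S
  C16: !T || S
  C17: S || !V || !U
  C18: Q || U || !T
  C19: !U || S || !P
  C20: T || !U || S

True

Suppose V = false.
Unit clause (S) forces S = true.
Unit clause (U) forces U = true.
Unit clause (T) forces T = true.
Suppose P = true.
Unit clause (!R) forces R = false.
Now (R) is unsatisfied and unit — conflict.
Backtrack on P: now try P = false.
Unit clause (!Q) forces Q = false.
Unit clause (R) forces R = true.
Now (!R) is unsatisfied and unit — conflict.
Neither P = true nor P = false works.
So every satisfying assignment has V = True.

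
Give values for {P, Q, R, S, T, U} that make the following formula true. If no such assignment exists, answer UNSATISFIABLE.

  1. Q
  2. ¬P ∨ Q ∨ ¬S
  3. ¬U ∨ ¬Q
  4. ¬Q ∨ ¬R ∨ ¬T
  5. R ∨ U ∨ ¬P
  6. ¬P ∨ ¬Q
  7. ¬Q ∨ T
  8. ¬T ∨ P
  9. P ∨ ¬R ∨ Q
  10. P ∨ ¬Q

From the singleton clause (Q), Q = True.
From the singleton clause (¬U), U = False.
From the singleton clause (¬P), P = False.
Now (P) is unsatisfied and unit — conflict.

UNSATISFIABLE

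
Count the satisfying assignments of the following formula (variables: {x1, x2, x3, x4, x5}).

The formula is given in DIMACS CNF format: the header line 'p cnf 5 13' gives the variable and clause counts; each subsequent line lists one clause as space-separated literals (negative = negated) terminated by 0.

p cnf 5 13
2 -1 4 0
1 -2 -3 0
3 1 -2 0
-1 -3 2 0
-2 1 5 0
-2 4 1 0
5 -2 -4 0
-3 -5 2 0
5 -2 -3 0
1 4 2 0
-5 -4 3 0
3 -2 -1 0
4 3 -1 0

There are 2^5 = 32 truth assignments over (x1, x2, x3, x4, x5).
Split on x4. With x4 = True, the clauses containing x4 are satisfied and ¬x4 drops from the rest; 4 of the 2^4 = 16 assignments to the other variables satisfy what remains.
With x4 = False, by the same count on the reduced clause set, 1 assignment works.
(One model: x1=F, x2=F, x3=F, x4=T, x5=F.)
Total: 4 + 1 = 5.

5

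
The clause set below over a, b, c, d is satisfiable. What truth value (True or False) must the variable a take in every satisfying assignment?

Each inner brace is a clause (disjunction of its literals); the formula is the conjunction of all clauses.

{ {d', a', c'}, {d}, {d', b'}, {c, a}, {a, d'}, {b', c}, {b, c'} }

True

Suppose a = 0.
The clause (d) is unit, so d = 1.
That conflicts with the unit clause (d').
So every satisfying assignment has a = True.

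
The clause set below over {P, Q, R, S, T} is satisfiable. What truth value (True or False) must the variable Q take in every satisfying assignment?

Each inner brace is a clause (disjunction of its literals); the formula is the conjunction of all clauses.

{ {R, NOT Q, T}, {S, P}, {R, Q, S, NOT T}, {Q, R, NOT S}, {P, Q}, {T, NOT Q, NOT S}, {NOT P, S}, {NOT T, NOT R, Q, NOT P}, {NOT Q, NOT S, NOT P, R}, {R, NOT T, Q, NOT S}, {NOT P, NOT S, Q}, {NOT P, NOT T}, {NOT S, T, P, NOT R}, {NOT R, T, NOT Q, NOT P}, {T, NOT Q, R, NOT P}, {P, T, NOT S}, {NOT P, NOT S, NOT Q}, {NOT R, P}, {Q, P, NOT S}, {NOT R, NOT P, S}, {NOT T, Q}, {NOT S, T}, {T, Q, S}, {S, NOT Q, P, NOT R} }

True

Suppose Q = false.
From the singleton clause (P), P = true.
From the singleton clause (S), S = true.
Now (NOT S) is unsatisfied and unit — conflict.
So every satisfying assignment has Q = True.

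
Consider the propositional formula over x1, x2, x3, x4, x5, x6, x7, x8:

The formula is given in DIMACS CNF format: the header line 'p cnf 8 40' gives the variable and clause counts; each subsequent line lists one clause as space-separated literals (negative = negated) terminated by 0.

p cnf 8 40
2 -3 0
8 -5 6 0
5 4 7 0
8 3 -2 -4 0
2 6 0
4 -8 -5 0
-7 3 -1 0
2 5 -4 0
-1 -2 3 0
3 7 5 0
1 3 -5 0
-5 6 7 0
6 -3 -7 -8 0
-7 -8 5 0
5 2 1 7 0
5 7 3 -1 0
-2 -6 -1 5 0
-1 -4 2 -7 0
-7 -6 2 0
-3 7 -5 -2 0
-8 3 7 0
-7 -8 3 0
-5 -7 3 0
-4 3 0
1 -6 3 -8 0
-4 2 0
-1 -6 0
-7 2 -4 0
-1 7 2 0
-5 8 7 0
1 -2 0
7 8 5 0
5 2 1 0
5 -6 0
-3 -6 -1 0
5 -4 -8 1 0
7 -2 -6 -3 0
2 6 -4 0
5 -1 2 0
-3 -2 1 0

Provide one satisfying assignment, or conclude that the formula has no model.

Try x2 = True.
The clause (x1) is unit, so x1 = True.
The clause (x3) is unit, so x3 = True.
The clause (¬x6) is unit, so x6 = False.
Try x8 = False.
The clause (¬x5) is unit, so x5 = False.
The clause (x7) is unit, so x7 = True.
All clauses hold; x4 can take either value.

x1=True, x2=True, x3=True, x4=True, x5=False, x6=False, x7=True, x8=False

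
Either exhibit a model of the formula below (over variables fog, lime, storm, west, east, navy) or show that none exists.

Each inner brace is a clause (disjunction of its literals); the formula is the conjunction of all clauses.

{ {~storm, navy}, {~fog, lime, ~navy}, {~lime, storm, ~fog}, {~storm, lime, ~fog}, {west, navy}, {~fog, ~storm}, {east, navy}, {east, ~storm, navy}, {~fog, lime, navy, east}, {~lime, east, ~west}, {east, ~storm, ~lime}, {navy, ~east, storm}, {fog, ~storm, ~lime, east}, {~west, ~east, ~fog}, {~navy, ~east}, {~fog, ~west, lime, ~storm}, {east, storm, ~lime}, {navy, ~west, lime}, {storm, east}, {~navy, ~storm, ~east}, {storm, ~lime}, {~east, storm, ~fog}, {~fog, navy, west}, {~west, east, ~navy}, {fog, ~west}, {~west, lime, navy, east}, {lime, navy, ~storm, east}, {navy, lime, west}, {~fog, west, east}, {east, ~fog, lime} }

fog=0, lime=0, storm=1, west=0, east=0, navy=1

Try storm = 1.
(navy) alone gives navy = 1.
(~fog) alone gives fog = 0.
(~east) alone gives east = 0.
(~lime) alone gives lime = 0.
(~west) alone gives west = 0.
All clauses are satisfied.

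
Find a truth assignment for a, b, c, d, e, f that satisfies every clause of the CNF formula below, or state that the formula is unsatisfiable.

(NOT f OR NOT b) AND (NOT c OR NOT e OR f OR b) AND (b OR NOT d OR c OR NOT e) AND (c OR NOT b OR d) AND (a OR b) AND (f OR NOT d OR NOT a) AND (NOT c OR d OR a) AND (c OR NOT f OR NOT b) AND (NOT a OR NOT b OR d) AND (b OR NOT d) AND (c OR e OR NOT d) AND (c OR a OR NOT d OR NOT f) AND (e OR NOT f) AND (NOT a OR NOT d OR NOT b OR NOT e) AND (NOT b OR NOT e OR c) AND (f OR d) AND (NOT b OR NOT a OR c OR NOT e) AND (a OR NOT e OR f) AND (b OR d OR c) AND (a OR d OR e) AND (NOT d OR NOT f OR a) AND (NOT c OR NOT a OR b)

Case f = false:
Unit clause (d) forces d = true.
Unit clause (NOT a) forces a = false.
Unit clause (b) forces b = true.
Unit clause (NOT e) forces e = false.
Unit clause (c) forces c = true.
This assignment satisfies each clause.

a: false, b: true, c: true, d: true, e: false, f: false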